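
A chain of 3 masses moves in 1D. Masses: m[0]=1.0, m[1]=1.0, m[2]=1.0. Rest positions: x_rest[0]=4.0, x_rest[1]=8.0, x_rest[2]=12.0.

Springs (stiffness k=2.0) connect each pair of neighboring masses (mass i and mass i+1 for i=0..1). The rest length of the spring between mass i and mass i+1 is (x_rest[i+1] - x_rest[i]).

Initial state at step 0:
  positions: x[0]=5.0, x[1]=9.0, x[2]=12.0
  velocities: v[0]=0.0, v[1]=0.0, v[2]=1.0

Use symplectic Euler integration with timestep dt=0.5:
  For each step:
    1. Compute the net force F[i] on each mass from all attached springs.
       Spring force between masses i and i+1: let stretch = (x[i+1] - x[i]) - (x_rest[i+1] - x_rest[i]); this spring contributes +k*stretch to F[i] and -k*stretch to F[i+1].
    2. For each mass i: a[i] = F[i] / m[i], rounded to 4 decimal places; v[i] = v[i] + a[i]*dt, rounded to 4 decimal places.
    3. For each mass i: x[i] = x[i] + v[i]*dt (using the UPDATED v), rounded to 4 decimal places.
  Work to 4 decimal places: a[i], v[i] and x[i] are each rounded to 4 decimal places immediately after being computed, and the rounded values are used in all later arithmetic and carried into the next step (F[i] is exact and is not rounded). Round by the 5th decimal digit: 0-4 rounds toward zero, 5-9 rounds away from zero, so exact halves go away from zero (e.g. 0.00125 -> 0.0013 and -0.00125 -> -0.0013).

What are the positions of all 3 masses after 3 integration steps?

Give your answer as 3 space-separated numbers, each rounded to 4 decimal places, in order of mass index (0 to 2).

Step 0: x=[5.0000 9.0000 12.0000] v=[0.0000 0.0000 1.0000]
Step 1: x=[5.0000 8.5000 13.0000] v=[0.0000 -1.0000 2.0000]
Step 2: x=[4.7500 8.5000 13.7500] v=[-0.5000 0.0000 1.5000]
Step 3: x=[4.3750 9.2500 13.8750] v=[-0.7500 1.5000 0.2500]

Answer: 4.3750 9.2500 13.8750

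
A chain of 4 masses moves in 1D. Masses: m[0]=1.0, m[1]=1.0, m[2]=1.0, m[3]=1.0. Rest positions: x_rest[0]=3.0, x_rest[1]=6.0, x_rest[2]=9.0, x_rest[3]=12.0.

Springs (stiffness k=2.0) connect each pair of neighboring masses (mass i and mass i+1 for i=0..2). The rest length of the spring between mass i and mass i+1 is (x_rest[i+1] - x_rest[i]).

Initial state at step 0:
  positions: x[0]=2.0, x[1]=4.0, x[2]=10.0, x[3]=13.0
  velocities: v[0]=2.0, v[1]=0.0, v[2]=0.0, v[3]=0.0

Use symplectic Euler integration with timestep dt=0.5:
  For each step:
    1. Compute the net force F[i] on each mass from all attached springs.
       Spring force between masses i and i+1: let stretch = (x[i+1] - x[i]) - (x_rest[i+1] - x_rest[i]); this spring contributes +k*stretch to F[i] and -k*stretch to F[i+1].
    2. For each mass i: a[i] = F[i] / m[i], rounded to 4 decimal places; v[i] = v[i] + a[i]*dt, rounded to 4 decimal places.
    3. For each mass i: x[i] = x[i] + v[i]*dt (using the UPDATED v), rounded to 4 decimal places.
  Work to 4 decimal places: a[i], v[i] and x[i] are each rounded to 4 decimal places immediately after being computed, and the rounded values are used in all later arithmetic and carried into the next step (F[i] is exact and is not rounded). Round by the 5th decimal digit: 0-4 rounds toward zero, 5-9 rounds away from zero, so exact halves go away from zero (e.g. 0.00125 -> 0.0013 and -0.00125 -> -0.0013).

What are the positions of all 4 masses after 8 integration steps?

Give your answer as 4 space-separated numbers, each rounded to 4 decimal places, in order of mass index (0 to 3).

Answer: 4.4376 6.5313 11.9688 14.0626

Derivation:
Step 0: x=[2.0000 4.0000 10.0000 13.0000] v=[2.0000 0.0000 0.0000 0.0000]
Step 1: x=[2.5000 6.0000 8.5000 13.0000] v=[1.0000 4.0000 -3.0000 0.0000]
Step 2: x=[3.2500 7.5000 8.0000 12.2500] v=[1.5000 3.0000 -1.0000 -1.5000]
Step 3: x=[4.6250 7.1250 9.3750 10.8750] v=[2.7500 -0.7500 2.7500 -2.7500]
Step 4: x=[5.7500 6.6250 10.3750 10.2500] v=[2.2500 -1.0000 2.0000 -1.2500]
Step 5: x=[5.8125 7.5625 9.4375 11.1875] v=[0.1250 1.8750 -1.8750 1.8750]
Step 6: x=[5.2500 8.5625 8.4375 12.7500] v=[-1.1250 2.0000 -2.0000 3.1250]
Step 7: x=[4.8438 7.8438 9.6563 13.6563] v=[-0.8125 -1.4375 2.4375 1.8125]
Step 8: x=[4.4376 6.5313 11.9688 14.0626] v=[-0.8125 -2.6250 4.6250 0.8125]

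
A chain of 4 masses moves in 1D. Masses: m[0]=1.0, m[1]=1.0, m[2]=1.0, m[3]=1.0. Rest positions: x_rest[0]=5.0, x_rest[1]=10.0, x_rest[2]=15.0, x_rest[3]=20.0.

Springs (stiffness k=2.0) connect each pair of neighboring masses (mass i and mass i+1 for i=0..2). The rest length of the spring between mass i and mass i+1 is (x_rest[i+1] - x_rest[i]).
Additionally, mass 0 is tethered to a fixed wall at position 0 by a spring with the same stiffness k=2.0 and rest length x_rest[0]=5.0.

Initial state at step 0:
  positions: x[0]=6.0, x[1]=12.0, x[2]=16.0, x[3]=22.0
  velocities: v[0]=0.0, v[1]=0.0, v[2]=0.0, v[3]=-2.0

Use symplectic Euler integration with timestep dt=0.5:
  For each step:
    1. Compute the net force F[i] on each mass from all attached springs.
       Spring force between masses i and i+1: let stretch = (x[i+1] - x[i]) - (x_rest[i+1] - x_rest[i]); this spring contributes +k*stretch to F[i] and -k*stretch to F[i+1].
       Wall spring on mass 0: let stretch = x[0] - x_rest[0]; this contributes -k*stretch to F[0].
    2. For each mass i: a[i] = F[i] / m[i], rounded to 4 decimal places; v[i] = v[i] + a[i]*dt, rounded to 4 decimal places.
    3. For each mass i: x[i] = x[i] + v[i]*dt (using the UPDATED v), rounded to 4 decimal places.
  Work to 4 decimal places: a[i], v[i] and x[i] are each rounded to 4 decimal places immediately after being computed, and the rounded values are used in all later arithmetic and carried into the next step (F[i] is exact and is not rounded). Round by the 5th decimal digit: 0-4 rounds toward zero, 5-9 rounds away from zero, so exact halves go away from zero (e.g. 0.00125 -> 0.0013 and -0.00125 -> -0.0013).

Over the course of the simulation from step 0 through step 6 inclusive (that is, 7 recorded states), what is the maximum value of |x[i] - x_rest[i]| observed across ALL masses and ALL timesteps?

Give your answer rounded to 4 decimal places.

Answer: 2.4218

Derivation:
Step 0: x=[6.0000 12.0000 16.0000 22.0000] v=[0.0000 0.0000 0.0000 -2.0000]
Step 1: x=[6.0000 11.0000 17.0000 20.5000] v=[0.0000 -2.0000 2.0000 -3.0000]
Step 2: x=[5.5000 10.5000 16.7500 19.7500] v=[-1.0000 -1.0000 -0.5000 -1.5000]
Step 3: x=[4.7500 10.6250 14.8750 20.0000] v=[-1.5000 0.2500 -3.7500 0.5000]
Step 4: x=[4.5625 9.9375 13.4375 20.1875] v=[-0.3750 -1.3750 -2.8750 0.3750]
Step 5: x=[4.7813 8.3125 13.6250 19.5000] v=[0.4375 -3.2500 0.3750 -1.3750]
Step 6: x=[4.3750 7.5782 14.0938 18.3750] v=[-0.8126 -1.4687 0.9375 -2.2500]
Max displacement = 2.4218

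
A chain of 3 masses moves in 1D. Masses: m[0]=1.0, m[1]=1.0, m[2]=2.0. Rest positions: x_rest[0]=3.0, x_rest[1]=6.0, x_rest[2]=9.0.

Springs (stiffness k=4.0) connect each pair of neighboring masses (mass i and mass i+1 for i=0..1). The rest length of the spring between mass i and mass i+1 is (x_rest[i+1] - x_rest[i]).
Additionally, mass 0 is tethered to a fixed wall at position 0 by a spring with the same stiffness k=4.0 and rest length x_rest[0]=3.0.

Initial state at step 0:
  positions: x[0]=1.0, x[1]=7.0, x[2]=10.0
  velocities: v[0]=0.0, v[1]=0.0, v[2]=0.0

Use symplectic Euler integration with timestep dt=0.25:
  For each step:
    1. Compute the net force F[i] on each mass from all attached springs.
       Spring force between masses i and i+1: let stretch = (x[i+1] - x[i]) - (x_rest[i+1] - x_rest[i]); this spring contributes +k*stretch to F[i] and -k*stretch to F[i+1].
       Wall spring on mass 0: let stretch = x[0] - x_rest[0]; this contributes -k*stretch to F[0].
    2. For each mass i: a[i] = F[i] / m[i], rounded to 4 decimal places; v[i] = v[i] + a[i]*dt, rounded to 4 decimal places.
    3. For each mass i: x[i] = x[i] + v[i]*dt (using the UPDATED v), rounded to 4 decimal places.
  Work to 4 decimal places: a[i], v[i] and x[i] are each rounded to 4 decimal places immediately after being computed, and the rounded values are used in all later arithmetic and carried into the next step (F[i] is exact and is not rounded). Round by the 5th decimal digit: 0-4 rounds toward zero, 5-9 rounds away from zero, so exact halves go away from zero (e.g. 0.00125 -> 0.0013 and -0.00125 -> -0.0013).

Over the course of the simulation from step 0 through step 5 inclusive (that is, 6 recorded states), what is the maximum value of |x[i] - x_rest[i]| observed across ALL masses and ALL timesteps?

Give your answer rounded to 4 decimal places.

Answer: 2.0156

Derivation:
Step 0: x=[1.0000 7.0000 10.0000] v=[0.0000 0.0000 0.0000]
Step 1: x=[2.2500 6.2500 10.0000] v=[5.0000 -3.0000 0.0000]
Step 2: x=[3.9375 5.4375 9.9063] v=[6.7500 -3.2500 -0.3750]
Step 3: x=[5.0156 5.3672 9.6290] v=[4.3125 -0.2812 -1.1094]
Step 4: x=[4.9277 6.2745 9.1939] v=[-0.3515 3.6290 -1.7403]
Step 5: x=[3.9446 7.5749 8.7689] v=[-3.9324 5.2016 -1.7000]
Max displacement = 2.0156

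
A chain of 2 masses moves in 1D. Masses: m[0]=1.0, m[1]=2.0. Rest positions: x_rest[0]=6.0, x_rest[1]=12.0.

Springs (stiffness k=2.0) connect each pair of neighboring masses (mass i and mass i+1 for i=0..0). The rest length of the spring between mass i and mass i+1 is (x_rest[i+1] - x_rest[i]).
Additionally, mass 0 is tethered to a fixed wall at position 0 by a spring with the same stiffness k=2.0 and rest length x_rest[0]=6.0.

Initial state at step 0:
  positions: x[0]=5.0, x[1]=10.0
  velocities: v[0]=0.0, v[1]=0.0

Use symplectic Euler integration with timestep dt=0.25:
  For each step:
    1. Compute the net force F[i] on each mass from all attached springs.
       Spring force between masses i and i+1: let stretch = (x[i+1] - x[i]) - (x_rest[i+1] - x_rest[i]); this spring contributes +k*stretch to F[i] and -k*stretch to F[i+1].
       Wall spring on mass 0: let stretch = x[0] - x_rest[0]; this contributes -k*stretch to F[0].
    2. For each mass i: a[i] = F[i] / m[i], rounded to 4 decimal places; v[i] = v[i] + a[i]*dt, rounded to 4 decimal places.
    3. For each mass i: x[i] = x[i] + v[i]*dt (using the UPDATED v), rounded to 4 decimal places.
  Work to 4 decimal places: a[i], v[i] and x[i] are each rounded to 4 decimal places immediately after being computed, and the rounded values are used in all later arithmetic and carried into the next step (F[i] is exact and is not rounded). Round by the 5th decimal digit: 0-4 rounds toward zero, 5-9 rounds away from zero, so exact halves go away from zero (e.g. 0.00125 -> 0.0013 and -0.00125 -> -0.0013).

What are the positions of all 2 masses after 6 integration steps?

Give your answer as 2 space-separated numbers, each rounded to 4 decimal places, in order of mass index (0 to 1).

Answer: 5.3713 11.0924

Derivation:
Step 0: x=[5.0000 10.0000] v=[0.0000 0.0000]
Step 1: x=[5.0000 10.0625] v=[0.0000 0.2500]
Step 2: x=[5.0078 10.1836] v=[0.0313 0.4844]
Step 3: x=[5.0366 10.3562] v=[0.1153 0.6905]
Step 4: x=[5.1008 10.5714] v=[0.2568 0.8606]
Step 5: x=[5.2112 10.8197] v=[0.4417 0.9930]
Step 6: x=[5.3713 11.0924] v=[0.6404 1.0909]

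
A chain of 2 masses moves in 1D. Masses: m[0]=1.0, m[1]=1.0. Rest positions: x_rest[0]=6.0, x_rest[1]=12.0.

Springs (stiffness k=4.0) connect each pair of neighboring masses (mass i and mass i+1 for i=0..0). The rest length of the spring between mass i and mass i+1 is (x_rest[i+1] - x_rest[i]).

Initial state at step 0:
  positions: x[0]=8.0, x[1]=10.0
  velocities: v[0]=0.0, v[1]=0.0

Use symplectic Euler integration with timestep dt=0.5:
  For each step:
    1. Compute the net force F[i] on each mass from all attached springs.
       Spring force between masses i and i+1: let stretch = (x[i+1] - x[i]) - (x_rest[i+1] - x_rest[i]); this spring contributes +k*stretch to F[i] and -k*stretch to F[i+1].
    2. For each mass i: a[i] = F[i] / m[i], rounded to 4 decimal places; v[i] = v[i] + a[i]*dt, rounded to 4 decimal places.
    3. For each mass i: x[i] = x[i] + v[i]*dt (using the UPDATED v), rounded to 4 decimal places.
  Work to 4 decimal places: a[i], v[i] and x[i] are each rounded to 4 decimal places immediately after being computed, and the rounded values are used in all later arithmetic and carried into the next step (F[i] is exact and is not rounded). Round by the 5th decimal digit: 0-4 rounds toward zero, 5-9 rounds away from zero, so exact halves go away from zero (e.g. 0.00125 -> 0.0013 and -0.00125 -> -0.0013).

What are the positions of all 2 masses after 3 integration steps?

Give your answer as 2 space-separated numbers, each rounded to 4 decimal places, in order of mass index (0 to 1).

Answer: 8.0000 10.0000

Derivation:
Step 0: x=[8.0000 10.0000] v=[0.0000 0.0000]
Step 1: x=[4.0000 14.0000] v=[-8.0000 8.0000]
Step 2: x=[4.0000 14.0000] v=[0.0000 0.0000]
Step 3: x=[8.0000 10.0000] v=[8.0000 -8.0000]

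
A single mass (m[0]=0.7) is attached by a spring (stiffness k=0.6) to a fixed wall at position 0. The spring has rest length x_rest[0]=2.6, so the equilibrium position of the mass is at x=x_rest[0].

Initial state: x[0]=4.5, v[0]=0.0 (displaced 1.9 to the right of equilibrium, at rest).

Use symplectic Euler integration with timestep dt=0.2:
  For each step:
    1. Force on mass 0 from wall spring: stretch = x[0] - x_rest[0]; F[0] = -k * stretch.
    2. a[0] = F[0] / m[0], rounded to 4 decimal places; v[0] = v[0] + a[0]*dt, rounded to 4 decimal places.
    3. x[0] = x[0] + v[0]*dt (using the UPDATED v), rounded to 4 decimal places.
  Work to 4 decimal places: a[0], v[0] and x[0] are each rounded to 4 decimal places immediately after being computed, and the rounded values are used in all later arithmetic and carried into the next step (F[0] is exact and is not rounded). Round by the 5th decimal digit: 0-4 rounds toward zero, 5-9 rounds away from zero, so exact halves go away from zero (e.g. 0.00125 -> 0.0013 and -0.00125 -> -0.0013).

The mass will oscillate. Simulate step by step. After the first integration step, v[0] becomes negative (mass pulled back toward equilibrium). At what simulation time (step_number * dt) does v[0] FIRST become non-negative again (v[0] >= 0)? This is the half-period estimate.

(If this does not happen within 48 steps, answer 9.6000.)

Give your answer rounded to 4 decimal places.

Step 0: x=[4.5000] v=[0.0000]
Step 1: x=[4.4349] v=[-0.3257]
Step 2: x=[4.3068] v=[-0.6403]
Step 3: x=[4.1202] v=[-0.9329]
Step 4: x=[3.8815] v=[-1.1935]
Step 5: x=[3.5989] v=[-1.4132]
Step 6: x=[3.2820] v=[-1.5844]
Step 7: x=[2.9417] v=[-1.7013]
Step 8: x=[2.5897] v=[-1.7599]
Step 9: x=[2.2381] v=[-1.7581]
Step 10: x=[1.8989] v=[-1.6961]
Step 11: x=[1.5837] v=[-1.5759]
Step 12: x=[1.3034] v=[-1.4017]
Step 13: x=[1.0675] v=[-1.1794]
Step 14: x=[0.8842] v=[-0.9167]
Step 15: x=[0.7597] v=[-0.6226]
Step 16: x=[0.6983] v=[-0.3071]
Step 17: x=[0.7021] v=[0.0189]
First v>=0 after going negative at step 17, time=3.4000

Answer: 3.4000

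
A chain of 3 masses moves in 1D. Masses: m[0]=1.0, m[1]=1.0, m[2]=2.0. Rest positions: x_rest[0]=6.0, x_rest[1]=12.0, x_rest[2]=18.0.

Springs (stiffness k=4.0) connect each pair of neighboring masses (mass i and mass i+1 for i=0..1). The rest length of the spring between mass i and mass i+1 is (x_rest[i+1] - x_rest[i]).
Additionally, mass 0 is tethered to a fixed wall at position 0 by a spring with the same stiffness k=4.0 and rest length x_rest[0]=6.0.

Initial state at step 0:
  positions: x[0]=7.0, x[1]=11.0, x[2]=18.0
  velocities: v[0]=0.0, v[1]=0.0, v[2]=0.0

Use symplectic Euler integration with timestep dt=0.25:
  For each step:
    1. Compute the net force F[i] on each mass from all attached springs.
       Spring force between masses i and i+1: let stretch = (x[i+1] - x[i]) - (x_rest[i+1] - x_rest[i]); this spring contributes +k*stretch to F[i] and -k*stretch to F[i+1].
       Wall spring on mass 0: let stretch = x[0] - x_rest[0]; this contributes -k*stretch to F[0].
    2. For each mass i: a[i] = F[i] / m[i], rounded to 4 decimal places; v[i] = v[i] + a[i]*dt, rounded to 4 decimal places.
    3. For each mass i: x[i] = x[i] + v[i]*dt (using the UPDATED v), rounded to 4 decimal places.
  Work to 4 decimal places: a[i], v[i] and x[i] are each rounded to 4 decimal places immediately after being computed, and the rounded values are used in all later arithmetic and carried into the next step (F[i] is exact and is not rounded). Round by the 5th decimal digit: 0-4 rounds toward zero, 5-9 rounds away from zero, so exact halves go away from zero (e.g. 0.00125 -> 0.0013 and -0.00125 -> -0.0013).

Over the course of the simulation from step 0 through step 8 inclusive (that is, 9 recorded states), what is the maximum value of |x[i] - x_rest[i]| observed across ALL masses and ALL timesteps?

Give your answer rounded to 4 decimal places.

Answer: 1.1748

Derivation:
Step 0: x=[7.0000 11.0000 18.0000] v=[0.0000 0.0000 0.0000]
Step 1: x=[6.2500 11.7500 17.8750] v=[-3.0000 3.0000 -0.5000]
Step 2: x=[5.3125 12.6563 17.7344] v=[-3.7500 3.6250 -0.5625]
Step 3: x=[4.8828 12.9961 17.7090] v=[-1.7187 1.3593 -0.1016]
Step 4: x=[5.2608 12.4858 17.8445] v=[1.5118 -2.0411 0.5420]
Step 5: x=[6.1298 11.5090 18.0602] v=[3.4760 -3.9074 0.8627]
Step 6: x=[6.8112 10.8252 18.2070] v=[2.7254 -2.7354 0.5871]
Step 7: x=[6.7933 10.9833 18.1811] v=[-0.0718 0.6324 -0.1038]
Step 8: x=[6.1245 11.8934 18.0054] v=[-2.6751 3.6402 -0.7027]
Max displacement = 1.1748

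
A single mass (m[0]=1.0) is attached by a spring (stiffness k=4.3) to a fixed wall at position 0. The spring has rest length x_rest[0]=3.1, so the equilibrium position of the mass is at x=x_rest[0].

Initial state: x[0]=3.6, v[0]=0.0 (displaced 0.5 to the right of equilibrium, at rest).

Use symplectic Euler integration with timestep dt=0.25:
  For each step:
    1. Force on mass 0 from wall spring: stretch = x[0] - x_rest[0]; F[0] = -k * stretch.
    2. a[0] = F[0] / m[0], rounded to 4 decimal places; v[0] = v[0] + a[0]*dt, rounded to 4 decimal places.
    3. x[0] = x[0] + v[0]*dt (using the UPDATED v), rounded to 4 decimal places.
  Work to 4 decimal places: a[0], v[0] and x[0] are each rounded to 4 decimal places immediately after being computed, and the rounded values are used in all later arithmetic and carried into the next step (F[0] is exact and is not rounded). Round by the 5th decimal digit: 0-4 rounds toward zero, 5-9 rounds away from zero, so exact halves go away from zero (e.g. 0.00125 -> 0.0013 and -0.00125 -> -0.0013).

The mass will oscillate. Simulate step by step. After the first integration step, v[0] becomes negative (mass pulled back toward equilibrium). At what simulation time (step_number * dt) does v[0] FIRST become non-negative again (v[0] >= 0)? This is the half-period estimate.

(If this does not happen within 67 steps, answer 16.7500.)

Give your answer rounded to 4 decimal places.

Step 0: x=[3.6000] v=[0.0000]
Step 1: x=[3.4656] v=[-0.5375]
Step 2: x=[3.2330] v=[-0.9305]
Step 3: x=[2.9646] v=[-1.0735]
Step 4: x=[2.7326] v=[-0.9280]
Step 5: x=[2.5993] v=[-0.5331]
Step 6: x=[2.6006] v=[0.0052]
First v>=0 after going negative at step 6, time=1.5000

Answer: 1.5000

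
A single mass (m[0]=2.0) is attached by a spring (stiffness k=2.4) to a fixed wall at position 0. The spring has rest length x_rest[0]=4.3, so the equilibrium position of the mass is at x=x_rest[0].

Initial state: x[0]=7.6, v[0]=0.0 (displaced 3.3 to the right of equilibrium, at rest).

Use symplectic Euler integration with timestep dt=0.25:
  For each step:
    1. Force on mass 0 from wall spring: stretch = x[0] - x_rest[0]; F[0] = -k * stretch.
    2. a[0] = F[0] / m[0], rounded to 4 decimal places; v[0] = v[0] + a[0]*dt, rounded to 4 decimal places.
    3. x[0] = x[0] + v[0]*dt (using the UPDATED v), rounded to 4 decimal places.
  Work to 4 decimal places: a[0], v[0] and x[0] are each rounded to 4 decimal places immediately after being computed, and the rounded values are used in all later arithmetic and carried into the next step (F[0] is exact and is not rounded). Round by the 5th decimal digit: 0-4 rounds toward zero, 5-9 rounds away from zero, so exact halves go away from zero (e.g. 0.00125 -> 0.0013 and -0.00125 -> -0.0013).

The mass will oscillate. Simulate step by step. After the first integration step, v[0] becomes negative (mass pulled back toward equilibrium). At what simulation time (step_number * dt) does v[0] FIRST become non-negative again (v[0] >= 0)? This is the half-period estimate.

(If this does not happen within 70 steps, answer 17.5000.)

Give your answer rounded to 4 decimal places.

Answer: 3.0000

Derivation:
Step 0: x=[7.6000] v=[0.0000]
Step 1: x=[7.3525] v=[-0.9900]
Step 2: x=[6.8761] v=[-1.9058]
Step 3: x=[6.2065] v=[-2.6786]
Step 4: x=[5.3939] v=[-3.2506]
Step 5: x=[4.4992] v=[-3.5788]
Step 6: x=[3.5896] v=[-3.6386]
Step 7: x=[2.7332] v=[-3.4255]
Step 8: x=[1.9943] v=[-2.9555]
Step 9: x=[1.4284] v=[-2.2638]
Step 10: x=[1.0778] v=[-1.4023]
Step 11: x=[0.9689] v=[-0.4357]
Step 12: x=[1.1098] v=[0.5636]
First v>=0 after going negative at step 12, time=3.0000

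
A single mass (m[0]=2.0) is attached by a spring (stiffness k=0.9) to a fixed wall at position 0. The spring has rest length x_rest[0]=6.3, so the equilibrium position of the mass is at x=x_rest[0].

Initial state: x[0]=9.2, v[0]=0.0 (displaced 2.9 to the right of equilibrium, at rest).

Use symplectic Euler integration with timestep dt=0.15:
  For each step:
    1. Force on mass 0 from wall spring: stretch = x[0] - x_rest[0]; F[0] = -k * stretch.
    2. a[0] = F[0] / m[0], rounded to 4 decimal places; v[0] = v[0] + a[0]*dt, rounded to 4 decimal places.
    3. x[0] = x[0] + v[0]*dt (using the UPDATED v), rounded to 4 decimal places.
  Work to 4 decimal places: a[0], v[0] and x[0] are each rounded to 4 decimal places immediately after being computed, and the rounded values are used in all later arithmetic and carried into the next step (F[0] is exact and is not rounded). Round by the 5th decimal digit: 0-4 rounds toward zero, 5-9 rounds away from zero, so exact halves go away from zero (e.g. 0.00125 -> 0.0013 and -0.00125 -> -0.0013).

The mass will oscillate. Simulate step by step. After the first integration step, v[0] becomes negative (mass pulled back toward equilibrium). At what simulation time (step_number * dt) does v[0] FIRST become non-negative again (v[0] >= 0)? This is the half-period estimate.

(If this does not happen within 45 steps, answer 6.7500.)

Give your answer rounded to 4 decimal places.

Answer: 4.8000

Derivation:
Step 0: x=[9.2000] v=[0.0000]
Step 1: x=[9.1706] v=[-0.1958]
Step 2: x=[9.1122] v=[-0.3896]
Step 3: x=[9.0253] v=[-0.5794]
Step 4: x=[8.9108] v=[-0.7634]
Step 5: x=[8.7699] v=[-0.9396]
Step 6: x=[8.6040] v=[-1.1063]
Step 7: x=[8.4147] v=[-1.2618]
Step 8: x=[8.2040] v=[-1.4045]
Step 9: x=[7.9741] v=[-1.5330]
Step 10: x=[7.7272] v=[-1.6460]
Step 11: x=[7.4659] v=[-1.7423]
Step 12: x=[7.1928] v=[-1.8210]
Step 13: x=[6.9106] v=[-1.8813]
Step 14: x=[6.6222] v=[-1.9225]
Step 15: x=[6.3306] v=[-1.9443]
Step 16: x=[6.0386] v=[-1.9464]
Step 17: x=[5.7493] v=[-1.9288]
Step 18: x=[5.4656] v=[-1.8916]
Step 19: x=[5.1903] v=[-1.8353]
Step 20: x=[4.9262] v=[-1.7604]
Step 21: x=[4.6760] v=[-1.6677]
Step 22: x=[4.4423] v=[-1.5581]
Step 23: x=[4.2274] v=[-1.4327]
Step 24: x=[4.0335] v=[-1.2928]
Step 25: x=[3.8625] v=[-1.1398]
Step 26: x=[3.7162] v=[-0.9753]
Step 27: x=[3.5961] v=[-0.8009]
Step 28: x=[3.5033] v=[-0.6184]
Step 29: x=[3.4389] v=[-0.4296]
Step 30: x=[3.4034] v=[-0.2365]
Step 31: x=[3.3973] v=[-0.0410]
Step 32: x=[3.4205] v=[0.1549]
First v>=0 after going negative at step 32, time=4.8000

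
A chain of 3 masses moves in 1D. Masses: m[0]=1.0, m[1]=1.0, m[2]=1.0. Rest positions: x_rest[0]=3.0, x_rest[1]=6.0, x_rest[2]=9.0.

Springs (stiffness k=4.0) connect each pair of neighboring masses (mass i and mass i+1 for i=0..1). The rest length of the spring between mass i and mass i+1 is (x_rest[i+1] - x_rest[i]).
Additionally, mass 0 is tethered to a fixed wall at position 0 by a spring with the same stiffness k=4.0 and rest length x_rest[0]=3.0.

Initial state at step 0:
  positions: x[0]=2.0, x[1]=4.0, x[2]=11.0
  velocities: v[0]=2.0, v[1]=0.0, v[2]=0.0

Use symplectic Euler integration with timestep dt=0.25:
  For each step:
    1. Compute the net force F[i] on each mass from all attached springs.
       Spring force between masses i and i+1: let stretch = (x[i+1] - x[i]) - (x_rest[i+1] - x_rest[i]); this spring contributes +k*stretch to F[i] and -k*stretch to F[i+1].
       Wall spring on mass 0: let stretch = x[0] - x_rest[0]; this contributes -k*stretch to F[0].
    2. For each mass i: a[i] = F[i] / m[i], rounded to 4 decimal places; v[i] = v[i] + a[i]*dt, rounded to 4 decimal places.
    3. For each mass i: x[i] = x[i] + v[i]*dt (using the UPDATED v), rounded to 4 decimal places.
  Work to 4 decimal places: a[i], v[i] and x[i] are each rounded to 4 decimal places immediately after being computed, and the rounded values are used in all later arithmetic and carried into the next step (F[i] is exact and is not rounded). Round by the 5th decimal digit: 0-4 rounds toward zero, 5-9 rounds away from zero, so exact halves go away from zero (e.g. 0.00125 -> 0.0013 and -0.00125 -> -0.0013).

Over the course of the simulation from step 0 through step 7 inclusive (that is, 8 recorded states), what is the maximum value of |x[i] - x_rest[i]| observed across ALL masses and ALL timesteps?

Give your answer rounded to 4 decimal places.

Step 0: x=[2.0000 4.0000 11.0000] v=[2.0000 0.0000 0.0000]
Step 1: x=[2.5000 5.2500 10.0000] v=[2.0000 5.0000 -4.0000]
Step 2: x=[3.0625 7.0000 8.5625] v=[2.2500 7.0000 -5.7500]
Step 3: x=[3.8438 8.1563 7.4844] v=[3.1250 4.6250 -4.3125]
Step 4: x=[4.7422 8.0665 7.3243] v=[3.5937 -0.3594 -0.6406]
Step 5: x=[5.2862 6.9600 8.0997] v=[2.1758 -4.4259 3.1016]
Step 6: x=[4.9271 5.7200 9.3402] v=[-1.4366 -4.9600 4.9619]
Step 7: x=[3.5344 5.1868 10.4256] v=[-5.5708 -2.1327 4.3417]
Max displacement = 2.2862

Answer: 2.2862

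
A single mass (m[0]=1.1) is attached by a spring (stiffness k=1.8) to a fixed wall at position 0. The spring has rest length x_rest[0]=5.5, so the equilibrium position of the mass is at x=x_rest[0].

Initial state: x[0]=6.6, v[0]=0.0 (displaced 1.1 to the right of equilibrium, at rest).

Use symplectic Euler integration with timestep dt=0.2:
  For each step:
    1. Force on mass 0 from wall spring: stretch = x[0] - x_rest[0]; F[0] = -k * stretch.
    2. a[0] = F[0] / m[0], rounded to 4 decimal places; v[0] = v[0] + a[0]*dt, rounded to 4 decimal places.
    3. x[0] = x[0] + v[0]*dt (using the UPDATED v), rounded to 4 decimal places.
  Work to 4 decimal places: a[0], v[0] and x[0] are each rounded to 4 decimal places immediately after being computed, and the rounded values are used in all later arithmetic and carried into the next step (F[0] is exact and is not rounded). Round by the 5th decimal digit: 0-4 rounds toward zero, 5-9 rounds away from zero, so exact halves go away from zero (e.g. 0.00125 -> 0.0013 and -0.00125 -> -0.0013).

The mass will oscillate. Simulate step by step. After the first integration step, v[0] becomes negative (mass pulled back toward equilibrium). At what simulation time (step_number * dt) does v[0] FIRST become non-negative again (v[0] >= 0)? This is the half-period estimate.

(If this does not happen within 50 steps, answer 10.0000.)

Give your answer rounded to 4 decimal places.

Answer: 2.6000

Derivation:
Step 0: x=[6.6000] v=[0.0000]
Step 1: x=[6.5280] v=[-0.3600]
Step 2: x=[6.3887] v=[-0.6964]
Step 3: x=[6.1913] v=[-0.9872]
Step 4: x=[5.9486] v=[-1.2134]
Step 5: x=[5.6766] v=[-1.3602]
Step 6: x=[5.3930] v=[-1.4180]
Step 7: x=[5.1164] v=[-1.3830]
Step 8: x=[4.8649] v=[-1.2575]
Step 9: x=[4.6550] v=[-1.0496]
Step 10: x=[4.5004] v=[-0.7731]
Step 11: x=[4.4112] v=[-0.4460]
Step 12: x=[4.3933] v=[-0.0897]
Step 13: x=[4.4478] v=[0.2725]
First v>=0 after going negative at step 13, time=2.6000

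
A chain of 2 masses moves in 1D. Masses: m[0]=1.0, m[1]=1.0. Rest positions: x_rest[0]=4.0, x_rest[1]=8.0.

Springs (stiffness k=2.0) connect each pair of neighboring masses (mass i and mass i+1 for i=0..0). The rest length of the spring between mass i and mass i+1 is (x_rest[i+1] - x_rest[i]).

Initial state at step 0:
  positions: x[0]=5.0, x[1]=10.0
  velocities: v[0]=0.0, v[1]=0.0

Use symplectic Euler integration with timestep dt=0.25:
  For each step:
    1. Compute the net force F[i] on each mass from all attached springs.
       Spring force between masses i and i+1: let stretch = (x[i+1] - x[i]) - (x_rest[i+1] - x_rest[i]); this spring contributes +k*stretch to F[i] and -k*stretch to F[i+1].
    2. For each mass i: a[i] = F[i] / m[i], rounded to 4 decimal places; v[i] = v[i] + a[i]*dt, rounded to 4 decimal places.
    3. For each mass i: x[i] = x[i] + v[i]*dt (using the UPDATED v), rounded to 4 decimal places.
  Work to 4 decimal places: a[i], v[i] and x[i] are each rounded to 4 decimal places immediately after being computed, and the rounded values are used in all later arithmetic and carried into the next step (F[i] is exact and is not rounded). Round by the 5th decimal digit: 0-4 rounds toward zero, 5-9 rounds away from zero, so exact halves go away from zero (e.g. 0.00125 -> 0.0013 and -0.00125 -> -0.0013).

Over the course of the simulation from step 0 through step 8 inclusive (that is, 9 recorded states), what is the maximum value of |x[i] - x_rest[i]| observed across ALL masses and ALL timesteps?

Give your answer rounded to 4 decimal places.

Answer: 2.0113

Derivation:
Step 0: x=[5.0000 10.0000] v=[0.0000 0.0000]
Step 1: x=[5.1250 9.8750] v=[0.5000 -0.5000]
Step 2: x=[5.3438 9.6563] v=[0.8750 -0.8750]
Step 3: x=[5.6016 9.3985] v=[1.0313 -1.0313]
Step 4: x=[5.8341 9.1661] v=[0.9298 -0.9298]
Step 5: x=[5.9831 9.0172] v=[0.5958 -0.5958]
Step 6: x=[6.0113 8.9890] v=[0.1129 -0.1129]
Step 7: x=[5.9117 9.0886] v=[-0.3983 0.3983]
Step 8: x=[5.7092 9.2911] v=[-0.8099 0.8099]
Max displacement = 2.0113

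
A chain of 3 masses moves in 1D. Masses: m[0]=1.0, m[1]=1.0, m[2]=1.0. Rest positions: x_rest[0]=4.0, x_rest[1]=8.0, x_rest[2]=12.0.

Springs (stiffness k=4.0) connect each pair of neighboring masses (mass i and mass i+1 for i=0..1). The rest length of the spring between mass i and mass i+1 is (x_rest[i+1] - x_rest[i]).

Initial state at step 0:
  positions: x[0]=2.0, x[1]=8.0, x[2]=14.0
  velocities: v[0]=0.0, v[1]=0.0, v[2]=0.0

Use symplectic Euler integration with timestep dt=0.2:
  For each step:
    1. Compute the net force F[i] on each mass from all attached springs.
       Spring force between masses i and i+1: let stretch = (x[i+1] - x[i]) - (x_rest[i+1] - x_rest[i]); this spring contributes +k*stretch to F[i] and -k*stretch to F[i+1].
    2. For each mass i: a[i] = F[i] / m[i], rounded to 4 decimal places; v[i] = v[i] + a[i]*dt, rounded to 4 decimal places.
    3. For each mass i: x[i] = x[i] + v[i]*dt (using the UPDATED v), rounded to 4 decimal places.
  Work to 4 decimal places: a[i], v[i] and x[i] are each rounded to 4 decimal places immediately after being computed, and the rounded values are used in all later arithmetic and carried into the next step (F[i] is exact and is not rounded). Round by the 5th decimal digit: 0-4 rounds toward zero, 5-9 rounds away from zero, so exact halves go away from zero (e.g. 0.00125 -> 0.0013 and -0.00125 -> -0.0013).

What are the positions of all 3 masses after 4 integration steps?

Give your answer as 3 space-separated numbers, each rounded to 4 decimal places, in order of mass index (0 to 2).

Step 0: x=[2.0000 8.0000 14.0000] v=[0.0000 0.0000 0.0000]
Step 1: x=[2.3200 8.0000 13.6800] v=[1.6000 0.0000 -1.6000]
Step 2: x=[2.9088 8.0000 13.0912] v=[2.9440 0.0000 -2.9440]
Step 3: x=[3.6722 8.0000 12.3278] v=[3.8170 0.0000 -3.8170]
Step 4: x=[4.4880 8.0000 11.5120] v=[4.0792 0.0000 -4.0792]

Answer: 4.4880 8.0000 11.5120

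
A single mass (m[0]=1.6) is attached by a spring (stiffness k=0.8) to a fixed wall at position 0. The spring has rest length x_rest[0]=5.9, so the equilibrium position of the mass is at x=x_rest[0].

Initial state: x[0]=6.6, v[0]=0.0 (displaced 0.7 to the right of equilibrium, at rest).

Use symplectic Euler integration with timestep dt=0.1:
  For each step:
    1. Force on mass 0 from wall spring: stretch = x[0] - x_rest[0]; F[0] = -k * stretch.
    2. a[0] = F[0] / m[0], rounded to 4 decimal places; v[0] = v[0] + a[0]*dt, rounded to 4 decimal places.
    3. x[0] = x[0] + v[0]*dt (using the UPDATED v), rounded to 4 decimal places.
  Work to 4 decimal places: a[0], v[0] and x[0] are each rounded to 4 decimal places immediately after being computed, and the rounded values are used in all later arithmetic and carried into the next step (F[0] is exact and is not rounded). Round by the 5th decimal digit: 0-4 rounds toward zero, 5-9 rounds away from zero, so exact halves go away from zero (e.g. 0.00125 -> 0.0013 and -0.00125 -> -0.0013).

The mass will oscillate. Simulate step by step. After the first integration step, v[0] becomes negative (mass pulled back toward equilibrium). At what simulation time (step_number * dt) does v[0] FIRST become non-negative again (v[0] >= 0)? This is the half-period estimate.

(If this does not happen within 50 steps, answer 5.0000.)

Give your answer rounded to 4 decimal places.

Step 0: x=[6.6000] v=[0.0000]
Step 1: x=[6.5965] v=[-0.0350]
Step 2: x=[6.5895] v=[-0.0698]
Step 3: x=[6.5791] v=[-0.1043]
Step 4: x=[6.5653] v=[-0.1383]
Step 5: x=[6.5481] v=[-0.1716]
Step 6: x=[6.5277] v=[-0.2040]
Step 7: x=[6.5042] v=[-0.2354]
Step 8: x=[6.4776] v=[-0.2656]
Step 9: x=[6.4482] v=[-0.2945]
Step 10: x=[6.4160] v=[-0.3219]
Step 11: x=[6.3812] v=[-0.3477]
Step 12: x=[6.3440] v=[-0.3718]
Step 13: x=[6.3046] v=[-0.3940]
Step 14: x=[6.2632] v=[-0.4142]
Step 15: x=[6.2200] v=[-0.4324]
Step 16: x=[6.1752] v=[-0.4484]
Step 17: x=[6.1290] v=[-0.4622]
Step 18: x=[6.0816] v=[-0.4737]
Step 19: x=[6.0333] v=[-0.4828]
Step 20: x=[5.9844] v=[-0.4895]
Step 21: x=[5.9350] v=[-0.4937]
Step 22: x=[5.8855] v=[-0.4955]
Step 23: x=[5.8360] v=[-0.4948]
Step 24: x=[5.7868] v=[-0.4916]
Step 25: x=[5.7382] v=[-0.4859]
Step 26: x=[5.6904] v=[-0.4778]
Step 27: x=[5.6437] v=[-0.4673]
Step 28: x=[5.5983] v=[-0.4545]
Step 29: x=[5.5544] v=[-0.4394]
Step 30: x=[5.5122] v=[-0.4221]
Step 31: x=[5.4719] v=[-0.4027]
Step 32: x=[5.4338] v=[-0.3813]
Step 33: x=[5.3980] v=[-0.3580]
Step 34: x=[5.3647] v=[-0.3329]
Step 35: x=[5.3341] v=[-0.3061]
Step 36: x=[5.3063] v=[-0.2778]
Step 37: x=[5.2815] v=[-0.2481]
Step 38: x=[5.2598] v=[-0.2172]
Step 39: x=[5.2413] v=[-0.1852]
Step 40: x=[5.2261] v=[-0.1523]
Step 41: x=[5.2142] v=[-0.1186]
Step 42: x=[5.2058] v=[-0.0843]
Step 43: x=[5.2008] v=[-0.0496]
Step 44: x=[5.1993] v=[-0.0146]
Step 45: x=[5.2013] v=[0.0204]
First v>=0 after going negative at step 45, time=4.5000

Answer: 4.5000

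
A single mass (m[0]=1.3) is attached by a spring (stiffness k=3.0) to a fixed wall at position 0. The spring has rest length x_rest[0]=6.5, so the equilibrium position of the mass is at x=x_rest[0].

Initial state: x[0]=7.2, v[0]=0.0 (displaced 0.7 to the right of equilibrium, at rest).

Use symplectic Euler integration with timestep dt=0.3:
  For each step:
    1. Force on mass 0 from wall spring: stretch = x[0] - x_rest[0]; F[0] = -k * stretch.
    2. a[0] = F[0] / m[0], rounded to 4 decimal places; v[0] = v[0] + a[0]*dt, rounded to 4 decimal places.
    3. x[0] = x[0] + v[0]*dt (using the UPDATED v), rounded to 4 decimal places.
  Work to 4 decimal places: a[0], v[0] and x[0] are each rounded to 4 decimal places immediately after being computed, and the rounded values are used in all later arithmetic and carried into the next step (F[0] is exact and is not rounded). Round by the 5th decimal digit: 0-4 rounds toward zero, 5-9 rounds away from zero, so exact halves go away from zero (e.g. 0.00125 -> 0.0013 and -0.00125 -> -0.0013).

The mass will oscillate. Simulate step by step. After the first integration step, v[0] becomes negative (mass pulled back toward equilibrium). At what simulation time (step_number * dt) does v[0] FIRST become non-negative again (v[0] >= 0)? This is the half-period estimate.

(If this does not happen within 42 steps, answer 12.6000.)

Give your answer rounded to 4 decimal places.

Answer: 2.1000

Derivation:
Step 0: x=[7.2000] v=[0.0000]
Step 1: x=[7.0546] v=[-0.4846]
Step 2: x=[6.7941] v=[-0.8685]
Step 3: x=[6.4725] v=[-1.0721]
Step 4: x=[6.1566] v=[-1.0531]
Step 5: x=[5.9120] v=[-0.8154]
Step 6: x=[5.7895] v=[-0.4083]
Step 7: x=[5.8146] v=[0.0836]
First v>=0 after going negative at step 7, time=2.1000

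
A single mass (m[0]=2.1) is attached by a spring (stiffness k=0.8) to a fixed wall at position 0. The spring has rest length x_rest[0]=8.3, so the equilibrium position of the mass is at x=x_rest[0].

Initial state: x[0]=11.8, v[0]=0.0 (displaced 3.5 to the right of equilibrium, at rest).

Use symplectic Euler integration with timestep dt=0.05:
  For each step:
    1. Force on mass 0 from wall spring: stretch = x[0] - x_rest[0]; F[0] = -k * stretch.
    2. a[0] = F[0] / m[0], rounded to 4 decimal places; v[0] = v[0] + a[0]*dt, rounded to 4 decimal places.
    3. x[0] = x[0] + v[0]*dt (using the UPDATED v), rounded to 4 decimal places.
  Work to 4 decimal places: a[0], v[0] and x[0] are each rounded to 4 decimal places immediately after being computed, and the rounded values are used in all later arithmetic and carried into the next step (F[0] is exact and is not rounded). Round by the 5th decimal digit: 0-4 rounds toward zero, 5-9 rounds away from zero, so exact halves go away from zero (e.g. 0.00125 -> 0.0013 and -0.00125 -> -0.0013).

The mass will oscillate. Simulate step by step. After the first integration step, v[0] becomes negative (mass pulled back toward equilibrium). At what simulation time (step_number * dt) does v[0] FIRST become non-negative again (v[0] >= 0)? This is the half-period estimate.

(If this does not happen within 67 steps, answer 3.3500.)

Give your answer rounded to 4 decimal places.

Answer: 3.3500

Derivation:
Step 0: x=[11.8000] v=[0.0000]
Step 1: x=[11.7967] v=[-0.0667]
Step 2: x=[11.7900] v=[-0.1333]
Step 3: x=[11.7800] v=[-0.1998]
Step 4: x=[11.7667] v=[-0.2661]
Step 5: x=[11.7501] v=[-0.3321]
Step 6: x=[11.7302] v=[-0.3978]
Step 7: x=[11.7070] v=[-0.4631]
Step 8: x=[11.6806] v=[-0.5280]
Step 9: x=[11.6510] v=[-0.5924]
Step 10: x=[11.6182] v=[-0.6562]
Step 11: x=[11.5822] v=[-0.7194]
Step 12: x=[11.5431] v=[-0.7819]
Step 13: x=[11.5009] v=[-0.8437]
Step 14: x=[11.4557] v=[-0.9047]
Step 15: x=[11.4075] v=[-0.9648]
Step 16: x=[11.3563] v=[-1.0240]
Step 17: x=[11.3022] v=[-1.0822]
Step 18: x=[11.2452] v=[-1.1394]
Step 19: x=[11.1854] v=[-1.1955]
Step 20: x=[11.1229] v=[-1.2505]
Step 21: x=[11.0577] v=[-1.3043]
Step 22: x=[10.9899] v=[-1.3568]
Step 23: x=[10.9195] v=[-1.4080]
Step 24: x=[10.8466] v=[-1.4579]
Step 25: x=[10.7713] v=[-1.5064]
Step 26: x=[10.6936] v=[-1.5535]
Step 27: x=[10.6136] v=[-1.5991]
Step 28: x=[10.5314] v=[-1.6432]
Step 29: x=[10.4471] v=[-1.6857]
Step 30: x=[10.3608] v=[-1.7266]
Step 31: x=[10.2725] v=[-1.7659]
Step 32: x=[10.1823] v=[-1.8035]
Step 33: x=[10.0903] v=[-1.8394]
Step 34: x=[9.9966] v=[-1.8735]
Step 35: x=[9.9013] v=[-1.9058]
Step 36: x=[9.8045] v=[-1.9363]
Step 37: x=[9.7063] v=[-1.9650]
Step 38: x=[9.6067] v=[-1.9918]
Step 39: x=[9.5059] v=[-2.0167]
Step 40: x=[9.4039] v=[-2.0397]
Step 41: x=[9.3009] v=[-2.0607]
Step 42: x=[9.1969] v=[-2.0798]
Step 43: x=[9.0921] v=[-2.0969]
Step 44: x=[8.9865] v=[-2.1120]
Step 45: x=[8.8802] v=[-2.1251]
Step 46: x=[8.7734] v=[-2.1362]
Step 47: x=[8.6661] v=[-2.1452]
Step 48: x=[8.5585] v=[-2.1522]
Step 49: x=[8.4506] v=[-2.1571]
Step 50: x=[8.3426] v=[-2.1600]
Step 51: x=[8.2346] v=[-2.1608]
Step 52: x=[8.1266] v=[-2.1596]
Step 53: x=[8.0188] v=[-2.1563]
Step 54: x=[7.9113] v=[-2.1509]
Step 55: x=[7.8041] v=[-2.1435]
Step 56: x=[7.6974] v=[-2.1341]
Step 57: x=[7.5913] v=[-2.1226]
Step 58: x=[7.4858] v=[-2.1091]
Step 59: x=[7.3811] v=[-2.0936]
Step 60: x=[7.2773] v=[-2.0761]
Step 61: x=[7.1745] v=[-2.0566]
Step 62: x=[7.0727] v=[-2.0352]
Step 63: x=[6.9721] v=[-2.0118]
Step 64: x=[6.8728] v=[-1.9865]
Step 65: x=[6.7748] v=[-1.9593]
Step 66: x=[6.6783] v=[-1.9303]
Step 67: x=[6.5833] v=[-1.8994]
v[0] did not become non-negative within 67 steps; using fallback time=3.3500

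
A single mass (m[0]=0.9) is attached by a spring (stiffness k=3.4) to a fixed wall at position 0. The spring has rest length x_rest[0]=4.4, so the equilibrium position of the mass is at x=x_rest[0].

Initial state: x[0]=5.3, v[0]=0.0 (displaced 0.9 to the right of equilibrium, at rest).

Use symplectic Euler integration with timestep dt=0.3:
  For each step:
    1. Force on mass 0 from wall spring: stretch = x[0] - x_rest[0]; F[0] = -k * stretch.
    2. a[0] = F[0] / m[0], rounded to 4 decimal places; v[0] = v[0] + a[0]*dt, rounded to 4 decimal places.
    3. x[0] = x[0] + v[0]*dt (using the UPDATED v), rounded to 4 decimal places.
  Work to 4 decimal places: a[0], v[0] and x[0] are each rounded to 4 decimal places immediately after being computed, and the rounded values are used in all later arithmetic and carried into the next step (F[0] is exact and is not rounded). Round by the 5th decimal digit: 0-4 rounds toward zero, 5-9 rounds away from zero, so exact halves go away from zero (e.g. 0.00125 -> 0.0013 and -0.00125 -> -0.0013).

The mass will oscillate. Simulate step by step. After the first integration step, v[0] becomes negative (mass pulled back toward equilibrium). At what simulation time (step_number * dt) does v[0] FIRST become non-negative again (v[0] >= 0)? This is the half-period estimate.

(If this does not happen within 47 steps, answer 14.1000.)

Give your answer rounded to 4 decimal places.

Answer: 1.8000

Derivation:
Step 0: x=[5.3000] v=[0.0000]
Step 1: x=[4.9940] v=[-1.0200]
Step 2: x=[4.4860] v=[-1.6932]
Step 3: x=[3.9488] v=[-1.7907]
Step 4: x=[3.5650] v=[-1.2794]
Step 5: x=[3.4651] v=[-0.3331]
Step 6: x=[3.6830] v=[0.7264]
First v>=0 after going negative at step 6, time=1.8000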